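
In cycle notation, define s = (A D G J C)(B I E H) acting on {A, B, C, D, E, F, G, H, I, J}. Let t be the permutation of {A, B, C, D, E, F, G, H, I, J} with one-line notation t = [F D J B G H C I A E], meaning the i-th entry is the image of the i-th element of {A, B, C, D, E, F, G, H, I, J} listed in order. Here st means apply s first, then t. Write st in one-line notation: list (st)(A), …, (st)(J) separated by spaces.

B A F C I H E D G J

(st)(x) = t(s(x)). Computing each image: t(s(A)) = t(D) = B, t(s(B)) = t(I) = A, t(s(C)) = t(A) = F, t(s(D)) = t(G) = C, t(s(E)) = t(H) = I, t(s(F)) = t(F) = H, t(s(G)) = t(J) = E, t(s(H)) = t(B) = D, t(s(I)) = t(E) = G, t(s(J)) = t(C) = J.
Hence st = [B A F C I H E D G J].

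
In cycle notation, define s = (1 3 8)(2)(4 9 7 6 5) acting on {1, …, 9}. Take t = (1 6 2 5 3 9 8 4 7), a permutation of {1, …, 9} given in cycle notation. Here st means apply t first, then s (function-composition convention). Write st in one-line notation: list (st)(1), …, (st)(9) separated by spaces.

5 4 7 6 8 2 3 9 1

(st)(x) = s(t(x)). Computing each image: s(t(1)) = s(6) = 5, s(t(2)) = s(5) = 4, s(t(3)) = s(9) = 7, s(t(4)) = s(7) = 6, s(t(5)) = s(3) = 8, s(t(6)) = s(2) = 2, s(t(7)) = s(1) = 3, s(t(8)) = s(4) = 9, s(t(9)) = s(8) = 1.
Hence st = [5 4 7 6 8 2 3 9 1].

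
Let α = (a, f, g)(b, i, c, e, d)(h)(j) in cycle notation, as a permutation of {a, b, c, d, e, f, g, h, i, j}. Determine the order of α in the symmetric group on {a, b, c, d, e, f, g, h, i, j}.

The disjoint cycles have lengths 5, 3, 1, 1.
The order is lcm(5, 3) = 15.

15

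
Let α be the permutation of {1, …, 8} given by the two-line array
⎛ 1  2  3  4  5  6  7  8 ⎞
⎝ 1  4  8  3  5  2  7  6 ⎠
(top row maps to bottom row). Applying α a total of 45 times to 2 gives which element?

2

Tracing 2 → 4 → … returns to 2 after 5 steps, so 2 lies in a 5-cycle (2 4 3 8 6).
Since the cycle has length 5, α^45 acts on it the same as α^0 (45 mod 5 = 0).
So α^45(2) = 2.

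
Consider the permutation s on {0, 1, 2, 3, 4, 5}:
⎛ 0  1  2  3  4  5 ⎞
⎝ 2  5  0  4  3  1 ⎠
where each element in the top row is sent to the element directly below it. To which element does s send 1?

5

The entry below 1 in the array is 5, so s(1) = 5.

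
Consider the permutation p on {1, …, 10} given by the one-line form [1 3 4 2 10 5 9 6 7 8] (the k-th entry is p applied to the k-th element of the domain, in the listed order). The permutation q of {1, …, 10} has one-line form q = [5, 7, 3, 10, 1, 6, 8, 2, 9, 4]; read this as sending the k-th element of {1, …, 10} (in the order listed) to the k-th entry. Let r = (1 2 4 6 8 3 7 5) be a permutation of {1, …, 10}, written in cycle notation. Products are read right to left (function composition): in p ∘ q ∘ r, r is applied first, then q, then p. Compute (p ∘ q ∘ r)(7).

Apply the permutations in order: r(7) = 5, then q(5) = 1, then p(1) = 1. So (p ∘ q ∘ r)(7) = 1.

1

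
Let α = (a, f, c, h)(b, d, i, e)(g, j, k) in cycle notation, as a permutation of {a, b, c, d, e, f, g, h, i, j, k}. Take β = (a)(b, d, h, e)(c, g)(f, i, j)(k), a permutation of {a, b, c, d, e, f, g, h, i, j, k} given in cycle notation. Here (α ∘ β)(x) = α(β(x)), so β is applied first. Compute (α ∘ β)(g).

(α ∘ β)(g) = α(β(g)). β(g) = c, then α(c) = h. So (α ∘ β)(g) = h.

h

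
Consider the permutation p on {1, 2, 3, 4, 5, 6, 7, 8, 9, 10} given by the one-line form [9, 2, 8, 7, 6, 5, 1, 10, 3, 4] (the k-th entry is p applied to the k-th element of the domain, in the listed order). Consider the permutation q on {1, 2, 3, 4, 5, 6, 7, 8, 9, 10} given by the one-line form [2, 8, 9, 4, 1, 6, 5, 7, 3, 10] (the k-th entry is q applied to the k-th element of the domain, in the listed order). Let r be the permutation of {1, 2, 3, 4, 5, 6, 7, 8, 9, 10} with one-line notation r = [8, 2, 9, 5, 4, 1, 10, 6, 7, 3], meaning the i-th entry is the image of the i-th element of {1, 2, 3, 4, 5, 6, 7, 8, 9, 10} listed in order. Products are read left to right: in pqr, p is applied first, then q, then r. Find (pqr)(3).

10

Chase 3: p(3) = 8; q(8) = 7; r(7) = 10. Hence (pqr)(3) = 10.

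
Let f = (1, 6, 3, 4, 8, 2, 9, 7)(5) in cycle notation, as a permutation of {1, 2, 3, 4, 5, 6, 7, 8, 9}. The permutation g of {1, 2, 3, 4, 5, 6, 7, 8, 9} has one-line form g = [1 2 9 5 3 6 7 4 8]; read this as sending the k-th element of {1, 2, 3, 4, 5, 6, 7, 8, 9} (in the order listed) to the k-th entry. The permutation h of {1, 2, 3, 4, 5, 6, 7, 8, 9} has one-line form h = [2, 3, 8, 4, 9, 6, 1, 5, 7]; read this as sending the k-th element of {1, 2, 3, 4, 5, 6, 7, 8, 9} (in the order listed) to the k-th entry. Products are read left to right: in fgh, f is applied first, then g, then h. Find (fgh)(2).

Chase 2: f(2) = 9; g(9) = 8; h(8) = 5. Hence (fgh)(2) = 5.

5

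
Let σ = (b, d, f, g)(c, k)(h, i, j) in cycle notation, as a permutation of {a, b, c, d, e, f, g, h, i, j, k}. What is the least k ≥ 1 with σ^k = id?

The disjoint cycles have lengths 4, 3, 2, 1, 1.
Since disjoint cycles commute, ord(σ) = lcm(4, 3, 2) = 12.

12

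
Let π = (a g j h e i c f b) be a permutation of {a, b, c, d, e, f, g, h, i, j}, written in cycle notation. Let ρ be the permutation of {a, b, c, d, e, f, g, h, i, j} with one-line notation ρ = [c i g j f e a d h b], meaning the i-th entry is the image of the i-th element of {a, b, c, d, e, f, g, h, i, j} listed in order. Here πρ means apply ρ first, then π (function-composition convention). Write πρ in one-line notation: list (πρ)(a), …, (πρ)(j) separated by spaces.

f c j h b i g d e a

Chase each element through ρ then π: a → c → f; b → i → c; c → g → j; d → j → h; e → f → b; f → e → i; g → a → g; h → d → d; i → h → e; j → b → a.
Collecting the images, πρ = [f c j h b i g d e a].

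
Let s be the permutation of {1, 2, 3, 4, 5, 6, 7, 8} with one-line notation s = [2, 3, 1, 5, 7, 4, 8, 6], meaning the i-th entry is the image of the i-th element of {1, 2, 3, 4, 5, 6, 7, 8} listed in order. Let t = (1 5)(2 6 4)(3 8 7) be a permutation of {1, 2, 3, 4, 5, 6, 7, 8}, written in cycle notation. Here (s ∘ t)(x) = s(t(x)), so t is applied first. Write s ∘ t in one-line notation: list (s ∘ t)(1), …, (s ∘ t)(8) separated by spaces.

(s ∘ t)(x) = s(t(x)). Computing each image: s(t(1)) = s(5) = 7, s(t(2)) = s(6) = 4, s(t(3)) = s(8) = 6, s(t(4)) = s(2) = 3, s(t(5)) = s(1) = 2, s(t(6)) = s(4) = 5, s(t(7)) = s(3) = 1, s(t(8)) = s(7) = 8.
Hence s ∘ t = [7 4 6 3 2 5 1 8].

7 4 6 3 2 5 1 8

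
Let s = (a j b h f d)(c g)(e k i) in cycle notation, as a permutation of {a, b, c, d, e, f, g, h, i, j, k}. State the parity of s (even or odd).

The cycle lengths are 6, 3, 2.
A cycle of length ℓ contributes ℓ−1 transpositions, so s is a product of 5 + 2 + 1 = 8 transpositions — even.

even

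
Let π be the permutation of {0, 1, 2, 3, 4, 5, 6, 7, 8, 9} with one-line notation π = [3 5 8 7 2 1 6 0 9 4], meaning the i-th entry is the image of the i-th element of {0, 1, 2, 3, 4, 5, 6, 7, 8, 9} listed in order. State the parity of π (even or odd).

even

In disjoint-cycle form the cycle lengths are 4, 3, 2, 1.
A cycle is odd iff its length is even; π has 2 even-length cycles, so sgn(π) = (−1)^2 and π is even.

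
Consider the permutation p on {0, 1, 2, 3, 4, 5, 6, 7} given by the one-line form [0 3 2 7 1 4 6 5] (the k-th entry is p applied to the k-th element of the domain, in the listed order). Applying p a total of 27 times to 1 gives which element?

7

Tracing 1 → 3 → … returns to 1 after 5 steps, so 1 lies in a 5-cycle (1 3 7 5 4).
Since the cycle has length 5, p^27 acts on it the same as p^2 (27 mod 5 = 2).
Advancing 2 steps from 1: 1 → 3 → 7.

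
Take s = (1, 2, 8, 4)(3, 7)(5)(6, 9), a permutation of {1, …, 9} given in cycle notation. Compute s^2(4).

4 lies in the 4-cycle (1, 2, 8, 4).
Stepping 2 places around the cycle: 4 → 1 → 2.

2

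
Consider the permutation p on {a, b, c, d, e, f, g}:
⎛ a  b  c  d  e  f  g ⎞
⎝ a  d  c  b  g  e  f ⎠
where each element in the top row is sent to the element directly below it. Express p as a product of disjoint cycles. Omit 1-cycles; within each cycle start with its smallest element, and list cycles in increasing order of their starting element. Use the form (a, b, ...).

(b, d)(e, g, f)

From b: b → d → b, closing the cycle (b, d).
Continuing from each remaining unvisited element yields (b, d)(e, g, f).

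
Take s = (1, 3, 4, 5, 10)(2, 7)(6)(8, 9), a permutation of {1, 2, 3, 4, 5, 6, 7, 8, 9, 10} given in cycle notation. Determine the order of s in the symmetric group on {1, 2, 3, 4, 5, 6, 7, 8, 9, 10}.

The disjoint cycles have lengths 5, 2, 2, 1.
Since disjoint cycles commute, ord(s) = lcm(5, 2, 2) = 10.

10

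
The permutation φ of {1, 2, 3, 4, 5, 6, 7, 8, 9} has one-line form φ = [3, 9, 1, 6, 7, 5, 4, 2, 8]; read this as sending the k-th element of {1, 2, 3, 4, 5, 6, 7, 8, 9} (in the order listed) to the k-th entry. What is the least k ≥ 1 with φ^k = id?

Decomposing into disjoint cycles gives cycle lengths 4, 3, 2.
Since disjoint cycles commute, ord(φ) = lcm(4, 3, 2) = 12.

12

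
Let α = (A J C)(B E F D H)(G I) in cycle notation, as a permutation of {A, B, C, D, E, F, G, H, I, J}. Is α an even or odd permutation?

odd

The cycle lengths are 5, 3, 2.
A cycle of length ℓ contributes ℓ−1 transpositions, so α is a product of 4 + 2 + 1 = 7 transpositions — odd.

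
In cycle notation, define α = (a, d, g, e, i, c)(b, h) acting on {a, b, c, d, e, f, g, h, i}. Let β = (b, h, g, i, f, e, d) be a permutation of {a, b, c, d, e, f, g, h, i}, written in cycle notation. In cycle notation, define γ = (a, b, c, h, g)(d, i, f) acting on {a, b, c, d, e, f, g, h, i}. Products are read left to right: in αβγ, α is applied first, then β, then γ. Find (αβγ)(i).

h

(αβγ)(i) = γ(β(α(i))). α(i) = c, then β(c) = c, then γ(c) = h, so the result is h.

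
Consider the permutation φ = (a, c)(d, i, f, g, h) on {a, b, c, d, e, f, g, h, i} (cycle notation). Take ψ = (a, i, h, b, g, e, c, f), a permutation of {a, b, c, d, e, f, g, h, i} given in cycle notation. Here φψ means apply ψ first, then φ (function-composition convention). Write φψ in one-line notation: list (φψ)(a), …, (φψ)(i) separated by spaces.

Chase each element through ψ then φ: a → i → f; b → g → h; c → f → g; d → d → i; e → c → a; f → a → c; g → e → e; h → b → b; i → h → d.
So φψ in one-line form is f h g i a c e b d.

f h g i a c e b d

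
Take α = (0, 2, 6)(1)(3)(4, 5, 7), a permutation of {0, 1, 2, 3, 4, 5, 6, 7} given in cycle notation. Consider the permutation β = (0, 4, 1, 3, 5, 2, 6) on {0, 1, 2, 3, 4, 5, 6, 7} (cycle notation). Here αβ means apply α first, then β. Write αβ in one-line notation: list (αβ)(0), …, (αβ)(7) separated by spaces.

(αβ)(x) = β(α(x)). Computing each image: β(α(0)) = β(2) = 6, β(α(1)) = β(1) = 3, β(α(2)) = β(6) = 0, β(α(3)) = β(3) = 5, β(α(4)) = β(5) = 2, β(α(5)) = β(7) = 7, β(α(6)) = β(0) = 4, β(α(7)) = β(4) = 1.
Hence αβ = [6 3 0 5 2 7 4 1].

6 3 0 5 2 7 4 1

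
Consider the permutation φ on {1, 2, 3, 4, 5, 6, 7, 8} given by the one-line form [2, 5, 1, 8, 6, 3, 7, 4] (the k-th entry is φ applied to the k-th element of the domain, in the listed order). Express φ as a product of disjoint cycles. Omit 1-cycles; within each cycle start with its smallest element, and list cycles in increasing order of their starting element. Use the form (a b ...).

Start at 1 and follow images: 1 → 2 → 5 → 6 → 3 → 1, giving the cycle (1 2 5 6 3).
Continuing from each remaining unvisited element yields (1 2 5 6 3)(4 8).

(1 2 5 6 3)(4 8)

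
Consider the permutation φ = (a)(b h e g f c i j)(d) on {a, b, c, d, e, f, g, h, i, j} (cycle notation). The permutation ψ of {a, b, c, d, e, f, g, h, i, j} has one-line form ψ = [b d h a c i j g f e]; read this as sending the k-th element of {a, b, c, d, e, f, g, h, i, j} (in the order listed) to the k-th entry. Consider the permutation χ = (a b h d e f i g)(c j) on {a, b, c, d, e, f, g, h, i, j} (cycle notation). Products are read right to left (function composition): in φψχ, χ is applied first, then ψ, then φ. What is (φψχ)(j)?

e

(φψχ)(j) = φ(ψ(χ(j))). χ(j) = c, then ψ(c) = h, then φ(h) = e, so the result is e.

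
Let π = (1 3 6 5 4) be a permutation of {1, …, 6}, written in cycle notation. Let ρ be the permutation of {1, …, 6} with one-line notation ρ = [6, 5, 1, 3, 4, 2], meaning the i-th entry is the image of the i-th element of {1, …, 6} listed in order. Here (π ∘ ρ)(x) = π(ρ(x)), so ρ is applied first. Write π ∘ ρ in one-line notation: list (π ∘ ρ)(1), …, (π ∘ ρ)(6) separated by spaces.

For each element, apply ρ then π: 1 → 6 → 5; 2 → 5 → 4; 3 → 1 → 3; 4 → 3 → 6; 5 → 4 → 1; 6 → 2 → 2.
So π ∘ ρ in one-line form is 5 4 3 6 1 2.

5 4 3 6 1 2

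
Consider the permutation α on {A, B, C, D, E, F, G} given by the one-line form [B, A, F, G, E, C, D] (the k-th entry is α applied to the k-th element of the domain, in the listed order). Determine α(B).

B is element number 2 of the domain, and entry number 2 of the one-line form is A, so α(B) = A.

A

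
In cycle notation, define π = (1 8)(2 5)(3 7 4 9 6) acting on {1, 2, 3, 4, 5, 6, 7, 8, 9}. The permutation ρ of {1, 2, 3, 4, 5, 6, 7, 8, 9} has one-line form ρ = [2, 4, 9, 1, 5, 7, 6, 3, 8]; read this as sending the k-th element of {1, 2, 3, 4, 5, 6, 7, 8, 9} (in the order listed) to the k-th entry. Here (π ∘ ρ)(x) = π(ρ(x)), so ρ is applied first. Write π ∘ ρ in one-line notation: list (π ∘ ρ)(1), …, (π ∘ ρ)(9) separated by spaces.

For each element, apply ρ then π: 1 → 2 → 5; 2 → 4 → 9; 3 → 9 → 6; 4 → 1 → 8; 5 → 5 → 2; 6 → 7 → 4; 7 → 6 → 3; 8 → 3 → 7; 9 → 8 → 1.
So π ∘ ρ in one-line form is 5 9 6 8 2 4 3 7 1.

5 9 6 8 2 4 3 7 1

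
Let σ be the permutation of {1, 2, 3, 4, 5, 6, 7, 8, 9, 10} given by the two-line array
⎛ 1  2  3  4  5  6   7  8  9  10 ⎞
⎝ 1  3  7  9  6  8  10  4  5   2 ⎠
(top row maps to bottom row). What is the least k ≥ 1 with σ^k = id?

20

Writing σ as disjoint cycles, the cycle lengths are 5, 4, 1.
The order is lcm(5, 4) = 20.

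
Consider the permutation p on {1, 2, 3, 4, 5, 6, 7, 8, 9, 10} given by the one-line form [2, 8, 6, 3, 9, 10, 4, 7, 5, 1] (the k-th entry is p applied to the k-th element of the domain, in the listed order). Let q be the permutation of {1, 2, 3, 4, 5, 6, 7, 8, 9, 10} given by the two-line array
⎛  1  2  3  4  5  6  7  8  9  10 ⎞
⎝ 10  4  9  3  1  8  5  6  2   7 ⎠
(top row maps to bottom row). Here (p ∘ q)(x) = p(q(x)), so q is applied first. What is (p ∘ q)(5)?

2

First apply q: q(5) = 1, then p(1) = 2. Thus (p ∘ q)(5) = 2.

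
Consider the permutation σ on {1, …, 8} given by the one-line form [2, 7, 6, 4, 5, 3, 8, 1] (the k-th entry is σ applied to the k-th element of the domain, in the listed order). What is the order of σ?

4

Writing σ as disjoint cycles, the cycle lengths are 4, 2, 1, 1.
The order is lcm(4, 2) = 4.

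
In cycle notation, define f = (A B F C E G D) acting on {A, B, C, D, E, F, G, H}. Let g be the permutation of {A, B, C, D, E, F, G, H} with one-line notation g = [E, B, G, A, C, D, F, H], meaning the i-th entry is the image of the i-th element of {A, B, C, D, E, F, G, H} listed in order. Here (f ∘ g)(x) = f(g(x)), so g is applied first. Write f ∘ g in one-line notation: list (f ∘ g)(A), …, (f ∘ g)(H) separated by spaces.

Chase each element through g then f: A → E → G; B → B → F; C → G → D; D → A → B; E → C → E; F → D → A; G → F → C; H → H → H.
So f ∘ g in one-line form is G F D B E A C H.

G F D B E A C H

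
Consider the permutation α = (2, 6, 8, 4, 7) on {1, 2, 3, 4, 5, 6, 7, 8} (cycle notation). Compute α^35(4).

4 lies in the 5-cycle (2, 6, 8, 4, 7).
Powers repeat with period 5 on this cycle, and 35 mod 5 = 0, so α^35(4) = α^0(4).
So α^35(4) = 4.

4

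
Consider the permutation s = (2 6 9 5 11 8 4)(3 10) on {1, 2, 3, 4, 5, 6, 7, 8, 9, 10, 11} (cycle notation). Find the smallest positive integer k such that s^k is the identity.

The cycle type of s is (7, 2, 1, 1).
The order of s is the least common multiple of its cycle lengths: lcm(7, 2) = 14.

14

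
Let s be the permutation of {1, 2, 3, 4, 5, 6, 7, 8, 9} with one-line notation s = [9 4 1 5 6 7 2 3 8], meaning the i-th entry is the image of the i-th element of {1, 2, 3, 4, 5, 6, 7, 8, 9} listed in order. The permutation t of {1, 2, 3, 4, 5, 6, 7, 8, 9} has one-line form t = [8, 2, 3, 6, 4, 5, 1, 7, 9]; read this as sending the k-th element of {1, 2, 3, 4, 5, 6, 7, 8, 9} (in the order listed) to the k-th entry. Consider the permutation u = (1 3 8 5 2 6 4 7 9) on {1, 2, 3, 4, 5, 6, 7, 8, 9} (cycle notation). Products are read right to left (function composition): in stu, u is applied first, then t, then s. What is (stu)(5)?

Chase 5: u(5) = 2; t(2) = 2; s(2) = 4. Hence (stu)(5) = 4.

4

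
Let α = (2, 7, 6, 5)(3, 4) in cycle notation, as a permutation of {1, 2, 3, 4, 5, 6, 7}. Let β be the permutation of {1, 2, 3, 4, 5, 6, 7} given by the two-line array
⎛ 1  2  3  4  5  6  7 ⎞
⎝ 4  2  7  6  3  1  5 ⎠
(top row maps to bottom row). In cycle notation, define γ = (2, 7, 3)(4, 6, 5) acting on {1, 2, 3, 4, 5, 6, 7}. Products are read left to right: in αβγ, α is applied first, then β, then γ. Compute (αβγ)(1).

6

Chase 1: α(1) = 1; β(1) = 4; γ(4) = 6. Hence (αβγ)(1) = 6.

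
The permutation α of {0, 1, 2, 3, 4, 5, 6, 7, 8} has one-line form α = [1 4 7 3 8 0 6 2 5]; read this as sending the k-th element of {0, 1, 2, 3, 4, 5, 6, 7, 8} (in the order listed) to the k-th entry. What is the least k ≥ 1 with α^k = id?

10

Writing α as disjoint cycles, the cycle lengths are 5, 2, 1, 1.
The order is lcm(5, 2) = 10.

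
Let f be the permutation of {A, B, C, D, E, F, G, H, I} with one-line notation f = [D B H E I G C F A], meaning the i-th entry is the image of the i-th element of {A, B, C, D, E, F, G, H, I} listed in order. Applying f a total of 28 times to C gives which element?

C

Tracing C → H → … returns to C after 4 steps, so C lies in a 4-cycle (C H F G).
Powers repeat with period 4 on this cycle, and 28 mod 4 = 0, so f^28(C) = f^0(C).
So f^28(C) = C.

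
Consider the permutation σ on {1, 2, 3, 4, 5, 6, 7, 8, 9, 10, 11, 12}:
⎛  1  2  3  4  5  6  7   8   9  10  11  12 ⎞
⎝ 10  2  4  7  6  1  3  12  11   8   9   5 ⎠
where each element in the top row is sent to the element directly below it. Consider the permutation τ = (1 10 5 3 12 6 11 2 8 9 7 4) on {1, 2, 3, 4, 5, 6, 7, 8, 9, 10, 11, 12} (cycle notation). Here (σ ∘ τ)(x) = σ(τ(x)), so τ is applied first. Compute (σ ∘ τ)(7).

7

(σ ∘ τ)(7) = σ(τ(7)). τ(7) = 4, then σ(4) = 7. So (σ ∘ τ)(7) = 7.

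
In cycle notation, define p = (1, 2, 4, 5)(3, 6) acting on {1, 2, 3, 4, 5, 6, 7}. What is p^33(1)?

2

1 lies in the 4-cycle (1, 2, 4, 5).
Powers repeat with period 4 on this cycle, and 33 mod 4 = 1, so p^33(1) = p^1(1).
Stepping 1 place around the cycle: 1 → 2.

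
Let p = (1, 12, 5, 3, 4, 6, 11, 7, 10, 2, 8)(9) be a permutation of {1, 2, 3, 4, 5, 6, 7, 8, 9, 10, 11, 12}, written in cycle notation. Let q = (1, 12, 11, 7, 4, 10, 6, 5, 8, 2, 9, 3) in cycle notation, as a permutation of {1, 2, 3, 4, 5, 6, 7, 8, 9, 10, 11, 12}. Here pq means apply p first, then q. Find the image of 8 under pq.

First apply p: p(8) = 1, then q(1) = 12. Thus (pq)(8) = 12.

12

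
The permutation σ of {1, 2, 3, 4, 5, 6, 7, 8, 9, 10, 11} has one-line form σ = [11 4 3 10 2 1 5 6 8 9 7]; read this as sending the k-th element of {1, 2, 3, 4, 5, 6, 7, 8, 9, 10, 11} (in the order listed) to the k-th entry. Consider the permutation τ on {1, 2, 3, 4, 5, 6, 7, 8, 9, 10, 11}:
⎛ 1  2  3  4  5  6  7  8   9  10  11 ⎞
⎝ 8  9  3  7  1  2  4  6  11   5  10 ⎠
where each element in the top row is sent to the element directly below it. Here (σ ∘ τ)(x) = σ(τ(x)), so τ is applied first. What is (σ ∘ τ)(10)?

First apply τ: τ(10) = 5, then σ(5) = 2. Thus (σ ∘ τ)(10) = 2.

2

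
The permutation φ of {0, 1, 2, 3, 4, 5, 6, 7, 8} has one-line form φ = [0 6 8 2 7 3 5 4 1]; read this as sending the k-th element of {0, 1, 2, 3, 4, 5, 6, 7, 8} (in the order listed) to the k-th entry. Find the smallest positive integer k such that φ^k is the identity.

The disjoint-cycle form of φ has cycle lengths 6, 2, 1.
The order is lcm(6, 2) = 6.

6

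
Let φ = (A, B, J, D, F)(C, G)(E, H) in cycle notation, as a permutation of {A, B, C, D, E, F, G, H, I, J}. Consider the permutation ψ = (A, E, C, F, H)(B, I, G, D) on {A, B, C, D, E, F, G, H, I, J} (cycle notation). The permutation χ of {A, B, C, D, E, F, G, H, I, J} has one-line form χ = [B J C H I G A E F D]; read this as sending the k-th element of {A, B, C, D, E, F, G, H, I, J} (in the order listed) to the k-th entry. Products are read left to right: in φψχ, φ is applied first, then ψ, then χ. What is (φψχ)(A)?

F

Apply the permutations in order: φ(A) = B, then ψ(B) = I, then χ(I) = F. So (φψχ)(A) = F.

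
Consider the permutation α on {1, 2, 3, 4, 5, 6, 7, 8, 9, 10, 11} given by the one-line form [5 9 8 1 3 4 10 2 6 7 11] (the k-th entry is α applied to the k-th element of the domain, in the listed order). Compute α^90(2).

Tracing 2 → 9 → … returns to 2 after 8 steps, so 2 lies in an 8-cycle (1, 5, 3, 8, 2, 9, 6, 4).
On an 8-cycle, α^8 is the identity, so α^90 = α^2 there (90 ≡ 2 mod 8).
Advancing 2 steps from 2: 2 → 9 → 6.

6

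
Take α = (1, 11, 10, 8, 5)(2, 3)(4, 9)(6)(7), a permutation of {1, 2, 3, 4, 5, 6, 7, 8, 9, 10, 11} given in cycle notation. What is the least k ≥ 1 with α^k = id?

10

The cycle type of α is (5, 2, 2, 1, 1).
Since disjoint cycles commute, ord(α) = lcm(5, 2, 2) = 10.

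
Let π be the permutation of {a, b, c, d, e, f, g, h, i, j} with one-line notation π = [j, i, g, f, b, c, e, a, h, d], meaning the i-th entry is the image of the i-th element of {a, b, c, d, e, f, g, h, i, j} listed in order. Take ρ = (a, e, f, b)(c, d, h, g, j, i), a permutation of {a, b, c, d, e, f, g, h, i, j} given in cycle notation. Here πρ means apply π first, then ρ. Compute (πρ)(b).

c

π(b) = i, then ρ(i) = c; composing gives (πρ)(b) = c.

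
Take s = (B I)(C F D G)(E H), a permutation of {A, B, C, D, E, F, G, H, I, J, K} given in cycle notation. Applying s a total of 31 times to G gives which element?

G lies in the 4-cycle (C F D G).
On a 4-cycle, s^4 is the identity, so s^31 = s^3 there (31 ≡ 3 mod 4).
Advancing 3 steps from G: G → C → F → D.

D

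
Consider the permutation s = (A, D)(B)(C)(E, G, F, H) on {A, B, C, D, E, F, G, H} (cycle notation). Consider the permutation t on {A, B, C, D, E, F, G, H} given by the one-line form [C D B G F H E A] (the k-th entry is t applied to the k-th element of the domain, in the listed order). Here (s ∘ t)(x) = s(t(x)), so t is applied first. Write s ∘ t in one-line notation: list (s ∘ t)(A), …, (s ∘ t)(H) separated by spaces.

C A B F H E G D

(s ∘ t)(x) = s(t(x)). Computing each image: s(t(A)) = s(C) = C, s(t(B)) = s(D) = A, s(t(C)) = s(B) = B, s(t(D)) = s(G) = F, s(t(E)) = s(F) = H, s(t(F)) = s(H) = E, s(t(G)) = s(E) = G, s(t(H)) = s(A) = D.
Hence s ∘ t = [C A B F H E G D].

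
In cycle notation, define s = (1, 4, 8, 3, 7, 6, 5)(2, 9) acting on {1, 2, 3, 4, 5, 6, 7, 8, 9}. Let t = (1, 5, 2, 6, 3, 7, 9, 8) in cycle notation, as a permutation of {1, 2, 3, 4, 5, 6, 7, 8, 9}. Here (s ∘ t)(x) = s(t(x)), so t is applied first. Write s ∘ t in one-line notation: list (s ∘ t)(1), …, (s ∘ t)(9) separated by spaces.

1 5 6 8 9 7 2 4 3

For each element, apply t then s: 1 → 5 → 1; 2 → 6 → 5; 3 → 7 → 6; 4 → 4 → 8; 5 → 2 → 9; 6 → 3 → 7; 7 → 9 → 2; 8 → 1 → 4; 9 → 8 → 3.
Collecting the images, s ∘ t = [1 5 6 8 9 7 2 4 3].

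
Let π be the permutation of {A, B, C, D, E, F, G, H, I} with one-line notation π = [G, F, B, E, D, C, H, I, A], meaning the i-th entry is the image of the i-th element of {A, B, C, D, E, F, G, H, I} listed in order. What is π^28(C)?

B

Tracing C → B → … returns to C after 3 steps, so C lies in a 3-cycle (B F C).
Since the cycle has length 3, π^28 acts on it the same as π^1 (28 mod 3 = 1).
Advancing 1 step from C: C → B.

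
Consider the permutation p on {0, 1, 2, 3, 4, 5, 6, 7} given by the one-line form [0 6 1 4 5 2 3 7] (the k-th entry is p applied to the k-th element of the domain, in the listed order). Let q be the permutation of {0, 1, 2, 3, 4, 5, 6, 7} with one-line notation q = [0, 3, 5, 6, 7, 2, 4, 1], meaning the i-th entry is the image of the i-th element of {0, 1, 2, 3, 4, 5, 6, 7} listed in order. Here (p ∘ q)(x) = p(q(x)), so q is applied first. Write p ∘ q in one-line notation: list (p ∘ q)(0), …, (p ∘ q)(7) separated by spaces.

0 4 2 3 7 1 5 6

Chase each element through q then p: 0 → 0 → 0; 1 → 3 → 4; 2 → 5 → 2; 3 → 6 → 3; 4 → 7 → 7; 5 → 2 → 1; 6 → 4 → 5; 7 → 1 → 6.
So p ∘ q in one-line form is 0 4 2 3 7 1 5 6.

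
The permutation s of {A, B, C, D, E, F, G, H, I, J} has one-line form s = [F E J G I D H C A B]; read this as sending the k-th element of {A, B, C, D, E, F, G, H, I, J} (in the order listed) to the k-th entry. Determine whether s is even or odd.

In disjoint-cycle form the cycle lengths are 10.
A cycle of length ℓ contributes ℓ−1 transpositions, so s is a product of 9 transpositions — odd.

odd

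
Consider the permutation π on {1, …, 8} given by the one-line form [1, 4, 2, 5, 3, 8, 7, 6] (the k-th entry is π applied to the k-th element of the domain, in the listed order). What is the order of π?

The disjoint-cycle form of π has cycle lengths 4, 2, 1, 1.
The order is lcm(4, 2) = 4.

4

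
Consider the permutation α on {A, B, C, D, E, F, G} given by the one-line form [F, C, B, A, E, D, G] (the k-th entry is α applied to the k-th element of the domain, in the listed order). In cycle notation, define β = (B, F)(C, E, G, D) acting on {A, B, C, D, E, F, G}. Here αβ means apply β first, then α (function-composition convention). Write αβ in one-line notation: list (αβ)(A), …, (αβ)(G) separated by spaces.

F D E B G C A

(αβ)(x) = α(β(x)). Computing each image: α(β(A)) = α(A) = F, α(β(B)) = α(F) = D, α(β(C)) = α(E) = E, α(β(D)) = α(C) = B, α(β(E)) = α(G) = G, α(β(F)) = α(B) = C, α(β(G)) = α(D) = A.
Hence αβ = [F D E B G C A].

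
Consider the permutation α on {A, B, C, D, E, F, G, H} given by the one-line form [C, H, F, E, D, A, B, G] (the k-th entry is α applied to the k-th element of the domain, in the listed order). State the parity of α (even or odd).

odd

In disjoint-cycle form the cycle lengths are 3, 3, 2.
A cycle is odd iff its length is even; α has 1 even-length cycle, so sgn(α) = (−1)^1 and α is odd.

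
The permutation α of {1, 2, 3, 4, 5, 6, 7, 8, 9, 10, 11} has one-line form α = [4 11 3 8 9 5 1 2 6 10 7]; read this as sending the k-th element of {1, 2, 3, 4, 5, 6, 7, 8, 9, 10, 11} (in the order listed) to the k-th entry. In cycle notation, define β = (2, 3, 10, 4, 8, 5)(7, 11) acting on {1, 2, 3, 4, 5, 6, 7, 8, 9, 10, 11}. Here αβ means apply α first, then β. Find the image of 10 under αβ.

4

First apply α: α(10) = 10, then β(10) = 4. Thus (αβ)(10) = 4.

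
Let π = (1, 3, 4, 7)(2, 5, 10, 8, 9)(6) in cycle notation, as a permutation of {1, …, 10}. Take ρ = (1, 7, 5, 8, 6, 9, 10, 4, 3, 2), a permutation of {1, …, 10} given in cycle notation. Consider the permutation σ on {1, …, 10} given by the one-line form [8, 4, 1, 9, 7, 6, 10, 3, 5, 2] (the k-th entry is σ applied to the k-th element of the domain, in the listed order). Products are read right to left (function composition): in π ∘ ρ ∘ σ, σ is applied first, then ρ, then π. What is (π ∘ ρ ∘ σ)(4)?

8

Apply the permutations in order: σ(4) = 9, then ρ(9) = 10, then π(10) = 8. So (π ∘ ρ ∘ σ)(4) = 8.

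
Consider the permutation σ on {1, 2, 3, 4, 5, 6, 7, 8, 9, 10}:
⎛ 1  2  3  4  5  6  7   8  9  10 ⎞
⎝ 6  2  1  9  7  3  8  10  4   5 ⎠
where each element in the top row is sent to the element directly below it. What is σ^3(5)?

Tracing 5 → 7 → … returns to 5 after 4 steps, so 5 lies in a 4-cycle (5, 7, 8, 10).
Stepping 3 places around the cycle: 5 → 7 → 8 → 10.

10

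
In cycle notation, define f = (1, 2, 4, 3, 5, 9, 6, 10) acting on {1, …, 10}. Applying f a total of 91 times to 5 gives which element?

10

5 lies in the 8-cycle (1, 2, 4, 3, 5, 9, 6, 10).
Powers repeat with period 8 on this cycle, and 91 mod 8 = 3, so f^91(5) = f^3(5).
Stepping 3 places around the cycle: 5 → 9 → 6 → 10.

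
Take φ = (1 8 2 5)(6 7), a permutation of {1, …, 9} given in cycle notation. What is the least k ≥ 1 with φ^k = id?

4

The disjoint cycles have lengths 4, 2, 1, 1, 1.
The order is lcm(4, 2) = 4.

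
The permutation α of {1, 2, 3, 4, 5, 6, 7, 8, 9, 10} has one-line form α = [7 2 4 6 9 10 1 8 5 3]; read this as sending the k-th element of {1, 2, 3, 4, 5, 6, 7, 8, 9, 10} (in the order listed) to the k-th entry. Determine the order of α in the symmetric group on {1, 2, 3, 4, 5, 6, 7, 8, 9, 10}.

Writing α as disjoint cycles, the cycle lengths are 4, 2, 2, 1, 1.
The order of α is the least common multiple of its cycle lengths: lcm(4, 2, 2) = 4.

4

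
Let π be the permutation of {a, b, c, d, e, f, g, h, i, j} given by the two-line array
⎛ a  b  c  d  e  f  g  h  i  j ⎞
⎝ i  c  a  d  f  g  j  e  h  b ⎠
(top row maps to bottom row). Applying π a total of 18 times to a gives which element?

Tracing a → i → … returns to a after 9 steps, so a lies in a 9-cycle (a, i, h, e, f, g, j, b, c).
Powers repeat with period 9 on this cycle, and 18 mod 9 = 0, so π^18(a) = π^0(a).
So π^18(a) = a.

a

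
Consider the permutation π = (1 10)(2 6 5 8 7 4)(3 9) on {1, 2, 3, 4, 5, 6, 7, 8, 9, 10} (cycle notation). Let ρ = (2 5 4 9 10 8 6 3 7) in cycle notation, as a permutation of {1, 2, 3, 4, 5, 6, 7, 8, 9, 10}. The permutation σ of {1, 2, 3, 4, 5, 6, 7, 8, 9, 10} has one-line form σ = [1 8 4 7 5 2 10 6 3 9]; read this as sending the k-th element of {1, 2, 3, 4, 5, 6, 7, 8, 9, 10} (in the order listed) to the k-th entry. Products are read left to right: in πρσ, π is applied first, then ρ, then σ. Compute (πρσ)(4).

5

(πρσ)(4) = σ(ρ(π(4))). π(4) = 2, then ρ(2) = 5, then σ(5) = 5, so the result is 5.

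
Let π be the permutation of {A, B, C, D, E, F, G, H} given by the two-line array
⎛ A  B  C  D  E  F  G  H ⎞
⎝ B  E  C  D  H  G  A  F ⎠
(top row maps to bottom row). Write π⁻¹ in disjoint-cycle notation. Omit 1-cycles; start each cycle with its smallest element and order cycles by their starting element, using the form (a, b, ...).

(A, G, F, H, E, B)

First write π in disjoint cycles: (A, B, E, H, F, G).
The inverse reverses every cycle; in canonical form, π⁻¹ = (A, G, F, H, E, B).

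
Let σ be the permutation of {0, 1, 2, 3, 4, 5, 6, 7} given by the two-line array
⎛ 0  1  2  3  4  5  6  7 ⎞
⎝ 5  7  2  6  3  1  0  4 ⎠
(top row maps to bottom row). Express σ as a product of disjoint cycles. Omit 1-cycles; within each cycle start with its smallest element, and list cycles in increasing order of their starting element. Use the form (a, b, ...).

(0, 5, 1, 7, 4, 3, 6)

From 0: 0 → 5 → 1 → 7 → 4 → 3 → 6 → 0, closing the cycle (0, 5, 1, 7, 4, 3, 6).
Repeating from the next unused element and collecting all non-trivial cycles gives (0, 5, 1, 7, 4, 3, 6).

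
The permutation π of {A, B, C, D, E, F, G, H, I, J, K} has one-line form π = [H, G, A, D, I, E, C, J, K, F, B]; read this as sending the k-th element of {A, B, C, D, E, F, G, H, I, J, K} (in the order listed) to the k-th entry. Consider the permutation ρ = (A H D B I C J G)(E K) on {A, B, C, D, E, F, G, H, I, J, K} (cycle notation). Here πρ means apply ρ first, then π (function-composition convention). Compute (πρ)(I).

(πρ)(I) = π(ρ(I)). ρ(I) = C, then π(C) = A. So (πρ)(I) = A.

A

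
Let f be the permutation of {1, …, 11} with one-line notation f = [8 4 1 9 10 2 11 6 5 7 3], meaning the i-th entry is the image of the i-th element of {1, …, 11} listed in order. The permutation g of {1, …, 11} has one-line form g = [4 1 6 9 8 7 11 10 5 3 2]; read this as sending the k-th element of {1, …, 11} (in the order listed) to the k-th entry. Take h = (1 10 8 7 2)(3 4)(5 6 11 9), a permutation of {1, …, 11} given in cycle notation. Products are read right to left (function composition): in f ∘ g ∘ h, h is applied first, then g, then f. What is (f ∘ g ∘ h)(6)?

(f ∘ g ∘ h)(6) = f(g(h(6))). h(6) = 11, then g(11) = 2, then f(2) = 4, so the result is 4.

4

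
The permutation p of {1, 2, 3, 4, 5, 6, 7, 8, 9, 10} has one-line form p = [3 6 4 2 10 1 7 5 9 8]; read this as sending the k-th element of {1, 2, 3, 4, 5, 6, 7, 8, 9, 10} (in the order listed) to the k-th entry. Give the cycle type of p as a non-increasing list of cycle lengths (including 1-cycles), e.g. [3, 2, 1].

The disjoint cycles are (1 3 4 2 6)(5 10 8)(7)(9), with lengths 5, 3, 1, 1 in non-increasing order.

[5, 3, 1, 1]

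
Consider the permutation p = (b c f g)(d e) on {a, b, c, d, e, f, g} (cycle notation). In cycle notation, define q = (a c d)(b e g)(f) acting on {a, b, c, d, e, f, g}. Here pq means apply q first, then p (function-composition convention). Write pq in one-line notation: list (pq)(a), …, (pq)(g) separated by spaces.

Chase each element through q then p: a → c → f; b → e → d; c → d → e; d → a → a; e → g → b; f → f → g; g → b → c.
Collecting the images, pq = [f d e a b g c].

f d e a b g c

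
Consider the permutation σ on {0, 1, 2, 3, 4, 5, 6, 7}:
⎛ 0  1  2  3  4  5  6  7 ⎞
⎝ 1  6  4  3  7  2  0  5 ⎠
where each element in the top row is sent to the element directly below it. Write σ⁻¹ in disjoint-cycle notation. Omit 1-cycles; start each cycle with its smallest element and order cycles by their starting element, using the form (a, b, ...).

First write σ in disjoint cycles: (0, 1, 6)(2, 4, 7, 5).
The inverse reverses every cycle; in canonical form, σ⁻¹ = (0, 6, 1)(2, 5, 7, 4).

(0, 6, 1)(2, 5, 7, 4)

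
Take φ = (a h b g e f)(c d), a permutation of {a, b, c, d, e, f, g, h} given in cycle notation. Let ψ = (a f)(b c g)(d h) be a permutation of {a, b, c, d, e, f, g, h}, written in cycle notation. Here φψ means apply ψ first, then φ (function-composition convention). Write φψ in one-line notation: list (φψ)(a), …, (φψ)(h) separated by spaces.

Chase each element through ψ then φ: a → f → a; b → c → d; c → g → e; d → h → b; e → e → f; f → a → h; g → b → g; h → d → c.
Collecting the images, φψ = [a d e b f h g c].

a d e b f h g c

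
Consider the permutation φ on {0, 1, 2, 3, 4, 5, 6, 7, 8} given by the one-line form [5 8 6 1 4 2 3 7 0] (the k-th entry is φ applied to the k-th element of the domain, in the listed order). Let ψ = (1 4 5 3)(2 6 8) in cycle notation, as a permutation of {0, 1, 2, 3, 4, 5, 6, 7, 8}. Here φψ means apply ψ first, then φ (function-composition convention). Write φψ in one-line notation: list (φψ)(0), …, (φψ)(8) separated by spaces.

5 4 3 8 2 1 0 7 6

(φψ)(x) = φ(ψ(x)). Computing each image: φ(ψ(0)) = φ(0) = 5, φ(ψ(1)) = φ(4) = 4, φ(ψ(2)) = φ(6) = 3, φ(ψ(3)) = φ(1) = 8, φ(ψ(4)) = φ(5) = 2, φ(ψ(5)) = φ(3) = 1, φ(ψ(6)) = φ(8) = 0, φ(ψ(7)) = φ(7) = 7, φ(ψ(8)) = φ(2) = 6.
Hence φψ = [5 4 3 8 2 1 0 7 6].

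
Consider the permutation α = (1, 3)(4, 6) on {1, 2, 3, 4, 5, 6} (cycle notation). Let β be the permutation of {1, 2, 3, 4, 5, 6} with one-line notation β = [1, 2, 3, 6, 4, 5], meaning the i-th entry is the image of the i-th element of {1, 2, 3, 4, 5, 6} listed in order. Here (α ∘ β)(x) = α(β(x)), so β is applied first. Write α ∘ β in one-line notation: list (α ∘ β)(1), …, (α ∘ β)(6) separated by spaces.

Chase each element through β then α: 1 → 1 → 3; 2 → 2 → 2; 3 → 3 → 1; 4 → 6 → 4; 5 → 4 → 6; 6 → 5 → 5.
So α ∘ β in one-line form is 3 2 1 4 6 5.

3 2 1 4 6 5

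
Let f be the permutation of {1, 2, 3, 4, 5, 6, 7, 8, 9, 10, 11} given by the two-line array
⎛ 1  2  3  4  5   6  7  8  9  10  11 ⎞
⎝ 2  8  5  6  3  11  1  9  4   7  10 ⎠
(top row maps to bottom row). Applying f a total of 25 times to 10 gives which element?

Tracing 10 → 7 → … returns to 10 after 9 steps, so 10 lies in a 9-cycle (1, 2, 8, 9, 4, 6, 11, 10, 7).
On a 9-cycle, f^9 is the identity, so f^25 = f^7 there (25 ≡ 7 mod 9).
Advancing 7 steps from 10: 10 → 7 → 1 → 2 → 8 → 9 → 4 → 6.

6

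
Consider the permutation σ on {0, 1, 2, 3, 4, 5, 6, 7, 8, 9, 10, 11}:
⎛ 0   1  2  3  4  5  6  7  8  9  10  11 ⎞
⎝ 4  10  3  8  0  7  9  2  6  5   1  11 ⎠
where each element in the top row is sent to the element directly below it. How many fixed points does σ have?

The fixed points (elements with σ(x) = x) are {11}, so there is 1.

1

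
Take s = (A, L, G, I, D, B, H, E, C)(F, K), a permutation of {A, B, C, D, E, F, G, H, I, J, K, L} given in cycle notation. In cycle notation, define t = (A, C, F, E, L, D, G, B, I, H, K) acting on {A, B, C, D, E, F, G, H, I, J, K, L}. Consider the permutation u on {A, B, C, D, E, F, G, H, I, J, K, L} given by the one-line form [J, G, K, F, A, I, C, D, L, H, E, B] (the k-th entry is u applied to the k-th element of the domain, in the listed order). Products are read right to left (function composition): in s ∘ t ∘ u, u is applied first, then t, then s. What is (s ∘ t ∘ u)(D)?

C

Apply the permutations in order: u(D) = F, then t(F) = E, then s(E) = C. So (s ∘ t ∘ u)(D) = C.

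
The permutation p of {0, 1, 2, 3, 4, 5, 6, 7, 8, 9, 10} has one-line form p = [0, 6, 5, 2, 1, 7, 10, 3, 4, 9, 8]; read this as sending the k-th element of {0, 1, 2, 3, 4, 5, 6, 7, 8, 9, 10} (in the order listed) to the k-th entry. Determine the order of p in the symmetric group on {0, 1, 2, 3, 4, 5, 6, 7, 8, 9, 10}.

The disjoint-cycle form of p has cycle lengths 5, 4, 1, 1.
The order is lcm(5, 4) = 20.

20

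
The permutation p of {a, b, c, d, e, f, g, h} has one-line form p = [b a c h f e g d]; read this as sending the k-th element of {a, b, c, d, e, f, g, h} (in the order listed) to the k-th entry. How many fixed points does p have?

2

The fixed points (elements with p(x) = x) are {c, g}, so there are 2.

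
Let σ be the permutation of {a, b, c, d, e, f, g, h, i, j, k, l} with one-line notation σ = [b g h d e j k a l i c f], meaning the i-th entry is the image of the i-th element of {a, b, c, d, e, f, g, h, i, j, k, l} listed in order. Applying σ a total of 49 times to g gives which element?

k

Tracing g → k → … returns to g after 6 steps, so g lies in a 6-cycle (a b g k c h).
Powers repeat with period 6 on this cycle, and 49 mod 6 = 1, so σ^49(g) = σ^1(g).
Stepping 1 place around the cycle: g → k.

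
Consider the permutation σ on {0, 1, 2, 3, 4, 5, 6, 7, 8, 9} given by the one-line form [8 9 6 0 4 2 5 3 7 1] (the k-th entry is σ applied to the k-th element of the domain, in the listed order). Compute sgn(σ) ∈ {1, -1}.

In disjoint-cycle form the cycle lengths are 4, 3, 2, 1.
A cycle is odd iff its length is even; σ has 2 even-length cycles, so sgn(σ) = (−1)^2 and σ is even.

1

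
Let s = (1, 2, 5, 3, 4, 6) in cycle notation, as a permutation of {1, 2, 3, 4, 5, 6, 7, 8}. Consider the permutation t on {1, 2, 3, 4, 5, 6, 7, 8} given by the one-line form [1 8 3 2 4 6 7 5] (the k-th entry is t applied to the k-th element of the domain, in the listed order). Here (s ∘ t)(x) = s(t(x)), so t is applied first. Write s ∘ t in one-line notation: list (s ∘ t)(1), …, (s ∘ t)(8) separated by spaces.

2 8 4 5 6 1 7 3

For each element, apply t then s: 1 → 1 → 2; 2 → 8 → 8; 3 → 3 → 4; 4 → 2 → 5; 5 → 4 → 6; 6 → 6 → 1; 7 → 7 → 7; 8 → 5 → 3.
Collecting the images, s ∘ t = [2 8 4 5 6 1 7 3].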